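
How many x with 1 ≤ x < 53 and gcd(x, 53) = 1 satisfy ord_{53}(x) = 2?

1

φ(53) = 53 − 1 = 52 = 2^2 · 13.
(Z/53Z)^× is cyclic (|G| = 52); a cyclic group of order m has exactly φ(d) elements of each order d | m, and none otherwise.
2 | 52, and φ(2) = 2 − 1 = 1.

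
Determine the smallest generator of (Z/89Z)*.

φ(89) = 89 − 1 = 88 = 2^3 · 11.
Test candidates g = 2, 3, … against the prime factors q ∈ {2, 11} of φ(89): g is a generator iff g^(88/q) ≢ 1 for every such q.
g = 2: 2^44 ≡ 1 — hits 1, so not a primitive root.
g = 3: 3^44 ≡ 88; 3^8 ≡ 64 — none is 1, so 3 is a primitive root.
The smallest primitive root modulo 89 is 3.

3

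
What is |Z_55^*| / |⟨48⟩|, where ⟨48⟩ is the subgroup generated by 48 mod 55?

2

ord(48) | φ(55) = φ(5·11) = (5−1)·(11−1) = 4·10 = 40 = 2^3 · 5.
Divisors of 40: 1, 2, 4, 5, 8, 10, 20, 40.
Compute 48^d (mod 55) for the divisors d until we hit 1:
48^1 ≡ 48 (mod 55)
48^2 ≡ 49 (mod 55)
48^4 ≡ 36 (mod 55)
48^5 ≡ 23 (mod 55)
48^8 ≡ 31 (mod 55)
48^10 ≡ 34 (mod 55)
48^20 ≡ 1 (mod 55) ✓
The order of 48 is 20, so the subgroup it generates has 20 elements.
Index = |(Z/55Z)^×| / |⟨48⟩| = 40 / 20 = 2.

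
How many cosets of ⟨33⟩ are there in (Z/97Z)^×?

ord(33) | φ(97) = 97 − 1 = 96 = 2^5 · 3.
Divisors of 96: 1, 2, 3, 4, 6, 8, 12, 16, 24, 32, 48, 96.
Test each divisor d:
33^1 ≡ 33 (mod 97)
33^2 ≡ 22 (mod 97)
33^3 ≡ 47 (mod 97)
33^4 ≡ 96 (mod 97)
33^6 ≡ 75 (mod 97)
33^8 ≡ 1 (mod 97) ✓
The order of 33 is 8, so the subgroup it generates has 8 elements.
[(Z/97Z)^× : ⟨33⟩] = 96/8 = 12.

12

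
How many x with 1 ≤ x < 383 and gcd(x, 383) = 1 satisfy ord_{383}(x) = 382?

190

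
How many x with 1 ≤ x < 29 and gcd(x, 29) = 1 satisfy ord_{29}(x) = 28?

12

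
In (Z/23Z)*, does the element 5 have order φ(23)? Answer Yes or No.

Yes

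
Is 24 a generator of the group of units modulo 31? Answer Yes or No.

Yes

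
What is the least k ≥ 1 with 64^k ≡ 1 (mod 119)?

4

Since 64 ∈ (Z/119Z)^×, its order divides φ(119) = φ(7·17) = (7−1)·(17−1) = 6·16 = 96 = 2^5 · 3.
Divisors of 96: 1, 2, 3, 4, 6, 8, 12, 16, 24, 32, 48, 96.
Compute 64^d (mod 119) for the divisors d until we hit 1:
64^1 ≡ 64
64^2 ≡ 50
64^3 ≡ 106
64^4 ≡ 1
Therefore the multiplicative order of 64 modulo 119 is 4.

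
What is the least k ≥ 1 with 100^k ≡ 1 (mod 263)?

131

By Lagrange's theorem, ord_263(100) divides φ(263) = 263 − 1 = 262 = 2 · 131.
Divisors of 262: 1, 2, 131, 262.
Test each divisor d:
100^1 ≡ 100 (mod 263)
100^2 ≡ 6 (mod 263)
100^131 ≡ 1 (mod 263) ✓
So ord_263(100) = 131.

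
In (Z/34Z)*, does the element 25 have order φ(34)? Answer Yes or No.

No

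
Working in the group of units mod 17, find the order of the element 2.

By Lagrange's theorem, ord_17(2) divides φ(17) = 17 − 1 = 16 = 2^4.
Divisors of 16: 1, 2, 4, 8, 16.
Check 2^d mod 17 for each divisor in increasing order:
2^1 ≡ 2
2^2 ≡ 4
2^4 ≡ 16
2^8 ≡ 1
So ord_17(2) = 8.

8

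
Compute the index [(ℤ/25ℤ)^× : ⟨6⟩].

ord(6) | φ(25) = φ(5^2) = 5·(5−1) = 20 = 2^2 · 5.
Divisors of 20: 1, 2, 4, 5, 10, 20.
Check 6^d mod 25 for each divisor in increasing order:
6^1 ≡ 6 (mod 25)
6^2 ≡ 11 (mod 25)
6^4 ≡ 21 (mod 25)
6^5 ≡ 1 (mod 25) ✓
So ord_25(6) = 5, hence |⟨6⟩| = 5.
[(Z/25Z)^× : ⟨6⟩] = 20/5 = 4.

4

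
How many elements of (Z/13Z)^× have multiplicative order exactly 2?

φ(13) = 13 − 1 = 12 = 2^2 · 3.
In a cyclic group of order 12, there are φ(d) elements of order d for each divisor d of 12, and zero for non-divisors.
2 | 12, and φ(2) = 2 − 1 = 1.

1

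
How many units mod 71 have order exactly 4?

φ(71) = 71 − 1 = 70 = 2 · 5 · 7.
Since (Z/71Z)^× is cyclic of order 70, the number of elements of order d is φ(d) when d | 70 and 0 otherwise.
Since 4 ∤ 70, the count is 0.

0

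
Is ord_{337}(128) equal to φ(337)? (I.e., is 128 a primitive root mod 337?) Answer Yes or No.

φ(337) = 337 − 1 = 336 = 2^4 · 3 · 7.
It suffices to check that the order of 128 is not a proper divisor of 336: compute 128^(336/q) for q ∈ {2, 3, 7}.
128^168 ≡ 1 (mod 337)  [q = 2: ≡ 1 ✗]
128^112 ≡ 128 (mod 337)  [q = 3: ≢ 1 ✓]
128^48 ≡ 1 (mod 337)  [q = 7: ≡ 1 ✗]
128^168 ≡ 1 shows ord(128) | 168, strictly less than φ(337); not a primitive root.

No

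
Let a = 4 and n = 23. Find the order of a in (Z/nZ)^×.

11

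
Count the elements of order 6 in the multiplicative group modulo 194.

φ(194) = φ(2)·φ(97) = 1·96 = 96 = 2^5 · 3.
(Z/194Z)^× is cyclic (|G| = 96); a cyclic group of order m has exactly φ(d) elements of each order d | m, and none otherwise.
6 = 2 · 3 divides 96, and φ(6) = 2.

2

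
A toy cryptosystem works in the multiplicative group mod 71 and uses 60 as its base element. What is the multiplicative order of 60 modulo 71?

35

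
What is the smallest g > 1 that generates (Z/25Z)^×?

2

φ(25) = φ(5^2) = 5·(5−1) = 20 = 2^2 · 5.
Test candidates g = 2, 3, … against the prime factors q ∈ {2, 5} of φ(25): g is a generator iff g^(20/q) ≢ 1 for every such q.
g = 2: 2^10 ≡ 24; 2^4 ≡ 16 — none is 1, so 2 is a primitive root.
Hence the least primitive root of 25 is 2.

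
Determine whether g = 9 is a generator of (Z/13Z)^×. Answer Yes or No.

φ(13) = 13 − 1 = 12 = 2^2 · 3.
An element g generates (Z/13Z)^× iff g^(12/q) ≢ 1 (mod 13) for each prime q ∈ {2, 3}.
9^6 ≡ 1 (mod 13)  [q = 2: ≡ 1 ✗]
9^4 ≡ 9 (mod 13)  [q = 3: ≢ 1 ✓]
9^6 ≡ 1 shows ord(9) | 6, strictly less than φ(13); not a primitive root.

No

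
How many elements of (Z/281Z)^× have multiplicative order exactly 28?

φ(281) = 281 − 1 = 280 = 2^3 · 5 · 7.
(Z/281Z)^× is cyclic (|G| = 280); a cyclic group of order m has exactly φ(d) elements of each order d | m, and none otherwise.
28 = 2^2 · 7 divides 280, and φ(28) = 12.

12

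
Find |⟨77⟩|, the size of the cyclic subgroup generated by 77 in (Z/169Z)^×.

Since 77 ∈ (Z/169Z)^×, its order divides φ(169) = φ(13^2) = 13·(13−1) = 156 = 2^2 · 3 · 13.
Divisors of 156: 1, 2, 3, 4, 6, 12, 13, 26, 39, 52, 78, 156.
Test each divisor d:
77^1 ≡ 77 (mod 169)
77^2 ≡ 14 (mod 169)
77^3 ≡ 64 (mod 169)
77^4 ≡ 27 (mod 169)
77^6 ≡ 40 (mod 169)
77^12 ≡ 79 (mod 169)
77^13 ≡ 168 (mod 169)
77^26 ≡ 1 (mod 169) ✓
The smallest such exponent is 26, so the order of 77 is 26.

26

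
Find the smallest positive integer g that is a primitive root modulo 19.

2

φ(19) = 19 − 1 = 18 = 2 · 3^2.
g is a primitive root iff g^(18/q) ≢ 1 (mod 19) for each prime q ∈ {2, 3}.
g = 2: 2^9 ≡ 18; 2^6 ≡ 7 — none is 1, so 2 is a primitive root.
So 2 is the smallest generator of (Z/19Z)^×.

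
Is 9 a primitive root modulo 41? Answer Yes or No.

No

φ(41) = 41 − 1 = 40 = 2^3 · 5.
It suffices to check that the order of 9 is not a proper divisor of 40: compute 9^(40/q) for q ∈ {2, 5}.
9^20 ≡ 1 (mod 41)  [q = 2: ≡ 1 ✗]
9^8 ≡ 1 (mod 41)  [q = 5: ≡ 1 ✗]
Since 9^20 ≡ 1, the order of 9 divides 20 < 40, so 9 is not a primitive root.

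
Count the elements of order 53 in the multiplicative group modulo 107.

52

φ(107) = 107 − 1 = 106 = 2 · 53.
In a cyclic group of order 106, there are φ(d) elements of order d for each divisor d of 106, and zero for non-divisors.
53 | 106, and φ(53) = 53 − 1 = 52.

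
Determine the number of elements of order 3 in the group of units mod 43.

φ(43) = 43 − 1 = 42 = 2 · 3 · 7.
In a cyclic group of order 42, there are φ(d) elements of order d for each divisor d of 42, and zero for non-divisors.
3 | 42, and φ(3) = 3 − 1 = 2.

2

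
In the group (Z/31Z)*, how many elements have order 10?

4

φ(31) = 31 − 1 = 30 = 2 · 3 · 5.
Since (Z/31Z)^× is cyclic of order 30, the number of elements of order d is φ(d) when d | 30 and 0 otherwise.
10 = 2 · 5 divides 30, and φ(10) = 4.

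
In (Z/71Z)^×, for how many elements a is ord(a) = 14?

φ(71) = 71 − 1 = 70 = 2 · 5 · 7.
In a cyclic group of order 70, there are φ(d) elements of order d for each divisor d of 70, and zero for non-divisors.
14 = 2 · 7 divides 70, and φ(14) = 6.

6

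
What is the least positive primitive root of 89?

φ(89) = 89 − 1 = 88 = 2^3 · 11.
g is a primitive root iff g^(88/q) ≢ 1 (mod 89) for each prime q ∈ {2, 11}.
g = 2: 2^44 ≡ 1 — hits 1, so not a primitive root.
g = 3: 3^44 ≡ 88; 3^8 ≡ 64 — none is 1, so 3 is a primitive root.
So 3 is the smallest generator of (Z/89Z)^×.

3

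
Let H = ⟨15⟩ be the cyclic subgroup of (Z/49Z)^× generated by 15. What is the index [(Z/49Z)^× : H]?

6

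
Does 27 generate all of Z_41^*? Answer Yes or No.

φ(41) = 41 − 1 = 40 = 2^3 · 5.
Test 27^(40/q) mod 41 for each prime factor q of 40:
27^20 ≡ 40 (mod 41)  [q = 2: ≢ 1 ✓]
27^8 ≡ 1 (mod 41)  [q = 5: ≡ 1 ✗]
The check at q = 5 fails, so 27 generates a proper subgroup.

No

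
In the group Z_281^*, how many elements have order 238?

φ(281) = 281 − 1 = 280 = 2^3 · 5 · 7.
In a cyclic group of order 280, there are φ(d) elements of order d for each divisor d of 280, and zero for non-divisors.
238 does not divide 280, so no element of (Z/281Z)^× has order 238.

0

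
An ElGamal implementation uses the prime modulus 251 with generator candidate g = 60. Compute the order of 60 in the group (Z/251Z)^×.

125

Since 60 ∈ (Z/251Z)^×, its order divides φ(251) = 251 − 1 = 250 = 2 · 5^3.
Divisors of 250: 1, 2, 5, 10, 25, 50, 125, 250.
Evaluate successive powers at the divisors of 250:
60^1 ≡ 60 (mod 251)
60^2 ≡ 86 (mod 251)
60^5 ≡ 243 (mod 251)
60^10 ≡ 64 (mod 251)
60^25 ≡ 113 (mod 251)
60^50 ≡ 219 (mod 251)
60^125 ≡ 1 (mod 251) ✓
Hence ord(60) = 125.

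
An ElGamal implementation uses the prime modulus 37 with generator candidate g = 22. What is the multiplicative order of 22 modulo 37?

36

ord(22) | φ(37) = 37 − 1 = 36 = 2^2 · 3^2.
Divisors of 36: 1, 2, 3, 4, 6, 9, 12, 18, 36.
Test each divisor d:
22^1 ≡ 22 (mod 37)
22^2 ≡ 3 (mod 37)
22^3 ≡ 29 (mod 37)
22^4 ≡ 9 (mod 37)
22^6 ≡ 27 (mod 37)
22^9 ≡ 6 (mod 37)
22^12 ≡ 26 (mod 37)
22^18 ≡ 36 (mod 37)
22^36 ≡ 1 (mod 37) ✓
The smallest such exponent is 36, so the order of 22 is 36.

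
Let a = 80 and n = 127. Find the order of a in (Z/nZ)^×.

42

By Lagrange's theorem, ord_127(80) divides φ(127) = 127 − 1 = 126 = 2 · 3^2 · 7.
Divisors of 126: 1, 2, 3, 6, 7, 9, 14, 18, 21, 42, 63, 126.
Evaluate successive powers at the divisors of 126:
80^1 ≡ 80
80^2 ≡ 50
80^3 ≡ 63
80^6 ≡ 32
80^7 ≡ 20
80^9 ≡ 111
80^14 ≡ 19
80^18 ≡ 2
80^21 ≡ 126
80^42 ≡ 1
Therefore the multiplicative order of 80 modulo 127 is 42.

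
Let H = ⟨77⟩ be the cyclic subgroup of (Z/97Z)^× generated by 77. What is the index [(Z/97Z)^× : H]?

ord(77) | φ(97) = 97 − 1 = 96 = 2^5 · 3.
Divisors of 96: 1, 2, 3, 4, 6, 8, 12, 16, 24, 32, 48, 96.
Compute 77^d (mod 97) for the divisors d until we hit 1:
77^1 ≡ 77 (mod 97)
77^2 ≡ 12 (mod 97)
77^3 ≡ 51 (mod 97)
77^4 ≡ 47 (mod 97)
77^6 ≡ 79 (mod 97)
77^8 ≡ 75 (mod 97)
77^12 ≡ 33 (mod 97)
77^16 ≡ 96 (mod 97)
77^24 ≡ 22 (mod 97)
77^32 ≡ 1 (mod 97) ✓
Thus |⟨77⟩| = ord(77) = 32.
The index is φ(97) / ord(77) = 96 / 32 = 3.

3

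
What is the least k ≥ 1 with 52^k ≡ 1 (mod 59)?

58

The order of 52 must divide φ(59) = 59 − 1 = 58 = 2 · 29.
Divisors of 58: 1, 2, 29, 58.
Evaluate successive powers at the divisors of 58:
52^1 ≡ 52 (mod 59)
52^2 ≡ 49 (mod 59)
52^29 ≡ 58 (mod 59)
52^58 ≡ 1 (mod 59) ✓
So ord_59(52) = 58.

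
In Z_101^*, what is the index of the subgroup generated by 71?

By Lagrange's theorem, ord_101(71) divides φ(101) = 101 − 1 = 100 = 2^2 · 5^2.
Divisors of 100: 1, 2, 4, 5, 10, 20, 25, 50, 100.
Evaluate successive powers at the divisors of 100:
71^1 ≡ 71 (mod 101)
71^2 ≡ 92 (mod 101)
71^4 ≡ 81 (mod 101)
71^5 ≡ 95 (mod 101)
71^10 ≡ 36 (mod 101)
71^20 ≡ 84 (mod 101)
71^25 ≡ 1 (mod 101) ✓
Thus |⟨71⟩| = ord(71) = 25.
Index = |(Z/101Z)^×| / |⟨71⟩| = 100 / 25 = 4.

4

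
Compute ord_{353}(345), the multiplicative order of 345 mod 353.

By Lagrange's theorem, ord_353(345) divides φ(353) = 353 − 1 = 352 = 2^5 · 11.
Divisors of 352: 1, 2, 4, 8, 11, 16, 22, 32, 44, 88, 176, 352.
Check 345^d mod 353 for each divisor in increasing order:
345^1 ≡ 345 (mod 353)
345^2 ≡ 64 (mod 353)
345^4 ≡ 213 (mod 353)
345^8 ≡ 185 (mod 353)
345^11 ≡ 237 (mod 353)
345^16 ≡ 337 (mod 353)
345^22 ≡ 42 (mod 353)
345^32 ≡ 256 (mod 353)
345^44 ≡ 352 (mod 353)
345^88 ≡ 1 (mod 353) ✓
Therefore the multiplicative order of 345 modulo 353 is 88.

88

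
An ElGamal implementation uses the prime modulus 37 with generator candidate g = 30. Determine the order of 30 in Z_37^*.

18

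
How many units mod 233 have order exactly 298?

0

φ(233) = 233 − 1 = 232 = 2^3 · 29.
In a cyclic group of order 232, there are φ(d) elements of order d for each divisor d of 232, and zero for non-divisors.
298 does not divide 232, so no element of (Z/233Z)^× has order 298.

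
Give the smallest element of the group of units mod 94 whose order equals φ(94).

φ(94) = φ(2)·φ(47) = 1·46 = 46 = 2 · 23.
Test candidates g = 2, 3, … against the prime factors q ∈ {2, 23} of φ(94): g is a generator iff g^(46/q) ≢ 1 for every such q.
g = 2: gcd(2, 94) = 2 > 1, not a unit — skip.
g = 3: 3^23 ≡ 1 — hits 1, so not a primitive root.
g = 4: gcd(4, 94) = 2 > 1, not a unit — skip.
g = 5: 5^23 ≡ 93; 5^2 ≡ 25 — none is 1, so 5 is a primitive root.
Hence the least primitive root of 94 is 5.

5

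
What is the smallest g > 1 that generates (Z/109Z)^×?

6

φ(109) = 109 − 1 = 108 = 2^2 · 3^3.
Test candidates g = 2, 3, … against the prime factors q ∈ {2, 3} of φ(109): g is a generator iff g^(108/q) ≢ 1 for every such q.
g = 2: 2^54 ≡ 108; 2^36 ≡ 1 — hits 1, so not a primitive root.
g = 3: 3^54 ≡ 1 — hits 1, so not a primitive root.
g = 4: 4^54 ≡ 1 — hits 1, so not a primitive root.
g = 5: 5^54 ≡ 1 — hits 1, so not a primitive root.
g = 6: 6^54 ≡ 108; 6^36 ≡ 63 — none is 1, so 6 is a primitive root.
Hence the least primitive root of 109 is 6.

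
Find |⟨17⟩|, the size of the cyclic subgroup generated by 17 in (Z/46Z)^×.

22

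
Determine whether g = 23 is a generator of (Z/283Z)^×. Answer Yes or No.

No

φ(283) = 283 − 1 = 282 = 2 · 3 · 47.
It suffices to check that the order of 23 is not a proper divisor of 282: compute 23^(282/q) for q ∈ {2, 3, 47}.
23^141 ≡ 1 (mod 283)  [q = 2: ≡ 1 ✗]
23^94 ≡ 238 (mod 283)  [q = 3: ≢ 1 ✓]
23^6 ≡ 4 (mod 283)  [q = 47: ≢ 1 ✓]
The check at q = 2 fails, so 23 generates a proper subgroup.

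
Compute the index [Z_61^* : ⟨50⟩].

Since 50 ∈ (Z/61Z)^×, its order divides φ(61) = 61 − 1 = 60 = 2^2 · 3 · 5.
Divisors of 60: 1, 2, 3, 4, 5, 6, 10, 12, 15, 20, 30, 60.
Test each divisor d:
50^1 ≡ 50
50^2 ≡ 60
50^3 ≡ 11
50^4 ≡ 1
The order of 50 is 4, so the subgroup it generates has 4 elements.
Index = |(Z/61Z)^×| / |⟨50⟩| = 60 / 4 = 15.

15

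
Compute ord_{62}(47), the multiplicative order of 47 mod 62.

Since 47 ∈ (Z/62Z)^×, its order divides φ(62) = φ(2)·φ(31) = 1·30 = 30 = 2 · 3 · 5.
Divisors of 30: 1, 2, 3, 5, 6, 10, 15, 30.
Compute 47^d (mod 62) for the divisors d until we hit 1:
47^1 ≡ 47 (mod 62)
47^2 ≡ 39 (mod 62)
47^3 ≡ 35 (mod 62)
47^5 ≡ 1 (mod 62) ✓
So ord_62(47) = 5.

5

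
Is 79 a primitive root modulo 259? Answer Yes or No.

No

259 = 7 · 37 is a product of two distinct odd primes, so (Z/259Z)^× ≅ (Z/7Z)^× × (Z/37Z)^× is not cyclic.
No primitive root modulo 259 exists; in particular 79 is not one.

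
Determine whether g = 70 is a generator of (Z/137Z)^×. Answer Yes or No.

Yes

φ(137) = 137 − 1 = 136 = 2^3 · 17.
An element g generates (Z/137Z)^× iff g^(136/q) ≢ 1 (mod 137) for each prime q ∈ {2, 17}.
70^68 ≡ 136 (mod 137)  [q = 2: ≢ 1 ✓]
70^8 ≡ 115 (mod 137)  [q = 17: ≢ 1 ✓]
All checks pass, so 70 has order 136 and is a primitive root modulo 137.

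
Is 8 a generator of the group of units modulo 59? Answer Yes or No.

Yes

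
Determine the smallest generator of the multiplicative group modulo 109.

6

φ(109) = 109 − 1 = 108 = 2^2 · 3^3.
g is a primitive root iff g^(108/q) ≢ 1 (mod 109) for each prime q ∈ {2, 3}.
g = 2: 2^54 ≡ 108; 2^36 ≡ 1 — hits 1, so not a primitive root.
g = 3: 3^54 ≡ 1 — hits 1, so not a primitive root.
g = 4: 4^54 ≡ 1 — hits 1, so not a primitive root.
g = 5: 5^54 ≡ 1 — hits 1, so not a primitive root.
g = 6: 6^54 ≡ 108; 6^36 ≡ 63 — none is 1, so 6 is a primitive root.
Hence the least primitive root of 109 is 6.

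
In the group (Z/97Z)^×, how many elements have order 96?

32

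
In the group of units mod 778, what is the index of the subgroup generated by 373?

2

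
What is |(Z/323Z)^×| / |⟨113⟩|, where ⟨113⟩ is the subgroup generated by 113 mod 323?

18

The order of 113 must divide φ(323) = φ(17·19) = (17−1)·(19−1) = 16·18 = 288 = 2^5 · 3^2.
Divisors of 288: 1, 2, 3, 4, 6, 8, 9, 12, 16, 18, 24, 32, 36, 48, 72, 96, 144, 288.
Compute 113^d (mod 323) for the divisors d until we hit 1:
113^1 ≡ 113 (mod 323)
113^2 ≡ 172 (mod 323)
113^3 ≡ 56 (mod 323)
113^4 ≡ 191 (mod 323)
113^6 ≡ 229 (mod 323)
113^8 ≡ 305 (mod 323)
113^9 ≡ 227 (mod 323)
113^12 ≡ 115 (mod 323)
113^16 ≡ 1 (mod 323) ✓
So ord_323(113) = 16, hence |⟨113⟩| = 16.
[(Z/323Z)^× : ⟨113⟩] = 288/16 = 18.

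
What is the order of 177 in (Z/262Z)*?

65

By Lagrange's theorem, ord_262(177) divides φ(262) = φ(2)·φ(131) = 1·130 = 130 = 2 · 5 · 13.
Divisors of 130: 1, 2, 5, 10, 13, 26, 65, 130.
Compute 177^d (mod 262) for the divisors d until we hit 1:
177^1 ≡ 177 (mod 262)
177^2 ≡ 151 (mod 262)
177^5 ≡ 191 (mod 262)
177^10 ≡ 63 (mod 262)
177^13 ≡ 189 (mod 262)
177^26 ≡ 89 (mod 262)
177^65 ≡ 1 (mod 262) ✓
Hence ord(177) = 65.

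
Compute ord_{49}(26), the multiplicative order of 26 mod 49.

42

By Lagrange's theorem, ord_49(26) divides φ(49) = φ(7^2) = 7·(7−1) = 42 = 2 · 3 · 7.
Divisors of 42: 1, 2, 3, 6, 7, 14, 21, 42.
Test each divisor d:
26^1 ≡ 26 (mod 49)
26^2 ≡ 39 (mod 49)
26^3 ≡ 34 (mod 49)
26^6 ≡ 29 (mod 49)
26^7 ≡ 19 (mod 49)
26^14 ≡ 18 (mod 49)
26^21 ≡ 48 (mod 49)
26^42 ≡ 1 (mod 49) ✓
The smallest such exponent is 42, so the order of 26 is 42.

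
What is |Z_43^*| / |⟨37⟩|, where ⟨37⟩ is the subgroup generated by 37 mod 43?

By Lagrange's theorem, ord_43(37) divides φ(43) = 43 − 1 = 42 = 2 · 3 · 7.
Divisors of 42: 1, 2, 3, 6, 7, 14, 21, 42.
Test each divisor d:
37^1 ≡ 37 (mod 43)
37^2 ≡ 36 (mod 43)
37^3 ≡ 42 (mod 43)
37^6 ≡ 1 (mod 43) ✓
The order of 37 is 6, so the subgroup it generates has 6 elements.
The index is φ(43) / ord(37) = 42 / 6 = 7.

7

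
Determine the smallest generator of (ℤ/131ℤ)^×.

2

φ(131) = 131 − 1 = 130 = 2 · 5 · 13.
Test candidates g = 2, 3, … against the prime factors q ∈ {2, 5, 13} of φ(131): g is a generator iff g^(130/q) ≢ 1 for every such q.
g = 2: 2^65 ≡ 130; 2^26 ≡ 53; 2^10 ≡ 107 — none is 1, so 2 is a primitive root.
So 2 is the smallest generator of (Z/131Z)^×.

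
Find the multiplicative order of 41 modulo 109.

Since 41 ∈ (Z/109Z)^×, its order divides φ(109) = 109 − 1 = 108 = 2^2 · 3^3.
Divisors of 108: 1, 2, 3, 4, 6, 9, 12, 18, 27, 36, 54, 108.
Check 41^d mod 109 for each divisor in increasing order:
41^1 ≡ 41 (mod 109)
41^2 ≡ 46 (mod 109)
41^3 ≡ 33 (mod 109)
41^4 ≡ 45 (mod 109)
41^6 ≡ 108 (mod 109)
41^9 ≡ 76 (mod 109)
41^12 ≡ 1 (mod 109) ✓
So ord_109(41) = 12.

12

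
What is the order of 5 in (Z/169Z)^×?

Since 5 ∈ (Z/169Z)^×, its order divides φ(169) = φ(13^2) = 13·(13−1) = 156 = 2^2 · 3 · 13.
Divisors of 156: 1, 2, 3, 4, 6, 12, 13, 26, 39, 52, 78, 156.
Test each divisor d:
5^1 ≡ 5 (mod 169)
5^2 ≡ 25 (mod 169)
5^3 ≡ 125 (mod 169)
5^4 ≡ 118 (mod 169)
5^6 ≡ 77 (mod 169)
5^12 ≡ 14 (mod 169)
5^13 ≡ 70 (mod 169)
5^26 ≡ 168 (mod 169)
5^39 ≡ 99 (mod 169)
5^52 ≡ 1 (mod 169) ✓
So ord_169(5) = 52.

52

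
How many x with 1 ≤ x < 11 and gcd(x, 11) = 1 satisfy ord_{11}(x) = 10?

φ(11) = 11 − 1 = 10 = 2 · 5.
Since (Z/11Z)^× is cyclic of order 10, the number of elements of order d is φ(d) when d | 10 and 0 otherwise.
10 = 2 · 5 divides 10, and φ(10) = 4.

4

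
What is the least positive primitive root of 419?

2

φ(419) = 419 − 1 = 418 = 2 · 11 · 19.
g is a primitive root iff g^(418/q) ≢ 1 (mod 419) for each prime q ∈ {2, 11, 19}.
g = 2: 2^209 ≡ 418; 2^38 ≡ 334; 2^22 ≡ 114 — none is 1, so 2 is a primitive root.
Hence the least primitive root of 419 is 2.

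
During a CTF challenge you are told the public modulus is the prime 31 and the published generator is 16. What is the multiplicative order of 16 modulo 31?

5

ord(16) | φ(31) = 31 − 1 = 30 = 2 · 3 · 5.
Divisors of 30: 1, 2, 3, 5, 6, 10, 15, 30.
Compute 16^d (mod 31) for the divisors d until we hit 1:
16^1 ≡ 16
16^2 ≡ 8
16^3 ≡ 4
16^5 ≡ 1
Therefore the multiplicative order of 16 modulo 31 is 5.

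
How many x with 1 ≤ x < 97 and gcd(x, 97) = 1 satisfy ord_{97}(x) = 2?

1

φ(97) = 97 − 1 = 96 = 2^5 · 3.
Since (Z/97Z)^× is cyclic of order 96, the number of elements of order d is φ(d) when d | 96 and 0 otherwise.
2 | 96, and φ(2) = 2 − 1 = 1.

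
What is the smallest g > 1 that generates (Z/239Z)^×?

7

φ(239) = 239 − 1 = 238 = 2 · 7 · 17.
Test candidates g = 2, 3, … against the prime factors q ∈ {2, 7, 17} of φ(239): g is a generator iff g^(238/q) ≢ 1 for every such q.
g = 2: 2^119 ≡ 1 — hits 1, so not a primitive root.
g = 3: 3^119 ≡ 1 — hits 1, so not a primitive root.
g = 4: 4^119 ≡ 1 — hits 1, so not a primitive root.
g = 5: 5^119 ≡ 1 — hits 1, so not a primitive root.
g = 6: 6^119 ≡ 1 — hits 1, so not a primitive root.
g = 7: 7^119 ≡ 238; 7^34 ≡ 24; 7^14 ≡ 211 — none is 1, so 7 is a primitive root.
So 7 is the smallest generator of (Z/239Z)^×.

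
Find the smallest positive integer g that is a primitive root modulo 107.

φ(107) = 107 − 1 = 106 = 2 · 53.
Test candidates g = 2, 3, … against the prime factors q ∈ {2, 53} of φ(107): g is a generator iff g^(106/q) ≢ 1 for every such q.
g = 2: 2^53 ≡ 106; 2^2 ≡ 4 — none is 1, so 2 is a primitive root.
So 2 is the smallest generator of (Z/107Z)^×.

2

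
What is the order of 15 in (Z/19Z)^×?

The order of 15 must divide φ(19) = 19 − 1 = 18 = 2 · 3^2.
Divisors of 18: 1, 2, 3, 6, 9, 18.
Check 15^d mod 19 for each divisor in increasing order:
15^1 ≡ 15 (mod 19)
15^2 ≡ 16 (mod 19)
15^3 ≡ 12 (mod 19)
15^6 ≡ 11 (mod 19)
15^9 ≡ 18 (mod 19)
15^18 ≡ 1 (mod 19) ✓
Therefore the multiplicative order of 15 modulo 19 is 18.

18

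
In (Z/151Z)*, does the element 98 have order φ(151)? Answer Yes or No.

φ(151) = 151 − 1 = 150 = 2 · 3 · 5^2.
An element g generates (Z/151Z)^× iff g^(150/q) ≢ 1 (mod 151) for each prime q ∈ {2, 3, 5}.
98^75 ≡ 1 (mod 151)  [q = 2: ≡ 1 ✗]
98^50 ≡ 1 (mod 151)  [q = 3: ≡ 1 ✗]
98^30 ≡ 64 (mod 151)  [q = 5: ≢ 1 ✓]
Since 98^75 ≡ 1, the order of 98 divides 75 < 150, so 98 is not a primitive root.

No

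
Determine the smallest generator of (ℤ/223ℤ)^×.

3

φ(223) = 223 − 1 = 222 = 2 · 3 · 37.
g is a primitive root iff g^(222/q) ≢ 1 (mod 223) for each prime q ∈ {2, 3, 37}.
g = 2: 2^111 ≡ 1 — hits 1, so not a primitive root.
g = 3: 3^111 ≡ 222; 3^74 ≡ 183; 3^6 ≡ 60 — none is 1, so 3 is a primitive root.
So 3 is the smallest generator of (Z/223Z)^×.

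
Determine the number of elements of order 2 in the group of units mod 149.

1

φ(149) = 149 − 1 = 148 = 2^2 · 37.
Since (Z/149Z)^× is cyclic of order 148, the number of elements of order d is φ(d) when d | 148 and 0 otherwise.
2 | 148, and φ(2) = 2 − 1 = 1.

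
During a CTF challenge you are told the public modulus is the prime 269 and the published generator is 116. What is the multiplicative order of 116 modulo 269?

ord(116) | φ(269) = 269 − 1 = 268 = 2^2 · 67.
Divisors of 268: 1, 2, 4, 67, 134, 268.
Compute 116^d (mod 269) for the divisors d until we hit 1:
116^1 ≡ 116 (mod 269)
116^2 ≡ 6 (mod 269)
116^4 ≡ 36 (mod 269)
116^67 ≡ 187 (mod 269)
116^134 ≡ 268 (mod 269)
116^268 ≡ 1 (mod 269) ✓
Therefore the multiplicative order of 116 modulo 269 is 268.

268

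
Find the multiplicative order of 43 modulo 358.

ord(43) | φ(358) = φ(2)·φ(179) = 1·178 = 178 = 2 · 89.
Divisors of 178: 1, 2, 89, 178.
Check 43^d mod 358 for each divisor in increasing order:
43^1 ≡ 43
43^2 ≡ 59
43^89 ≡ 1
Therefore the multiplicative order of 43 modulo 358 is 89.

89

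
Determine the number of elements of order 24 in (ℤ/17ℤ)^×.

0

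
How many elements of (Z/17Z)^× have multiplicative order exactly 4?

φ(17) = 17 − 1 = 16 = 2^4.
Since (Z/17Z)^× is cyclic of order 16, the number of elements of order d is φ(d) when d | 16 and 0 otherwise.
4 = 2^2 divides 16, and φ(4) = 2.

2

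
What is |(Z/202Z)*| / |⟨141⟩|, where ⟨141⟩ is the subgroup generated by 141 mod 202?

1

The order of 141 must divide φ(202) = φ(2)·φ(101) = 1·100 = 100 = 2^2 · 5^2.
Divisors of 100: 1, 2, 4, 5, 10, 20, 25, 50, 100.
Test each divisor d:
141^1 ≡ 141
141^2 ≡ 85
141^4 ≡ 155
141^5 ≡ 39
141^10 ≡ 107
141^20 ≡ 137
141^25 ≡ 91
141^50 ≡ 201
141^100 ≡ 1
The order of 141 is 100, so the subgroup it generates has 100 elements.
[(Z/202Z)^× : ⟨141⟩] = 100/100 = 1.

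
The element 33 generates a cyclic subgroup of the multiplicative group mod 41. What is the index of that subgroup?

2

Since 33 ∈ (Z/41Z)^×, its order divides φ(41) = 41 − 1 = 40 = 2^3 · 5.
Divisors of 40: 1, 2, 4, 5, 8, 10, 20, 40.
Compute 33^d (mod 41) for the divisors d until we hit 1:
33^1 ≡ 33
33^2 ≡ 23
33^4 ≡ 37
33^5 ≡ 32
33^8 ≡ 16
33^10 ≡ 40
33^20 ≡ 1
So ord_41(33) = 20, hence |⟨33⟩| = 20.
The index is φ(41) / ord(33) = 40 / 20 = 2.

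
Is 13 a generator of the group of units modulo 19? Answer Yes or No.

φ(19) = 19 − 1 = 18 = 2 · 3^2.
13 is a primitive root mod 19 iff 13^(φ(19)/q) ≢ 1 for every prime q | φ(19), i.e. q ∈ {2, 3}.
13^9 ≡ 18 (mod 19)  [q = 2: ≢ 1 ✓]
13^6 ≡ 11 (mod 19)  [q = 3: ≢ 1 ✓]
All checks pass, so 13 has order 18 and is a primitive root modulo 19.

Yes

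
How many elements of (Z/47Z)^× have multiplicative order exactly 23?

φ(47) = 47 − 1 = 46 = 2 · 23.
(Z/47Z)^× is cyclic (|G| = 46); a cyclic group of order m has exactly φ(d) elements of each order d | m, and none otherwise.
23 | 46, and φ(23) = 23 − 1 = 22.

22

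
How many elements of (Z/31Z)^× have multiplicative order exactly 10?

4

φ(31) = 31 − 1 = 30 = 2 · 3 · 5.
(Z/31Z)^× is cyclic (|G| = 30); a cyclic group of order m has exactly φ(d) elements of each order d | m, and none otherwise.
10 = 2 · 5 divides 30, and φ(10) = 4.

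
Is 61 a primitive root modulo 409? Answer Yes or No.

φ(409) = 409 − 1 = 408 = 2^3 · 3 · 17.
An element g generates (Z/409Z)^× iff g^(408/q) ≢ 1 (mod 409) for each prime q ∈ {2, 3, 17}.
61^204 ≡ 408 (mod 409)  [q = 2: ≢ 1 ✓]
61^136 ≡ 1 (mod 409)  [q = 3: ≡ 1 ✗]
61^24 ≡ 82 (mod 409)  [q = 17: ≢ 1 ✓]
61^136 ≡ 1 shows ord(61) | 136, strictly less than φ(409); not a primitive root.

No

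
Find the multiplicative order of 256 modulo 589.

45

Since 256 ∈ (Z/589Z)^×, its order divides φ(589) = φ(19·31) = (19−1)·(31−1) = 18·30 = 540 = 2^2 · 3^3 · 5.
Divisors of 540: 1, 2, 3, 4, 5, 6, 9, 10, 12, 15, 18, 20, 27, 30, 36, 45, 54, 60, 90, 108, 135, 180, 270, 540.
Compute 256^d (mod 589) for the divisors d until we hit 1:
256^1 ≡ 256 (mod 589)
256^2 ≡ 157 (mod 589)
256^3 ≡ 140 (mod 589)
256^4 ≡ 500 (mod 589)
256^5 ≡ 187 (mod 589)
256^6 ≡ 163 (mod 589)
256^9 ≡ 438 (mod 589)
256^10 ≡ 218 (mod 589)
256^12 ≡ 64 (mod 589)
256^15 ≡ 125 (mod 589)
256^18 ≡ 419 (mod 589)
256^20 ≡ 404 (mod 589)
256^27 ≡ 343 (mod 589)
256^30 ≡ 311 (mod 589)
256^36 ≡ 39 (mod 589)
256^45 ≡ 1 (mod 589) ✓
Hence ord(256) = 45.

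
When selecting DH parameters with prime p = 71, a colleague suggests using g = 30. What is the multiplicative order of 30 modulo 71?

7

ord(30) | φ(71) = 71 − 1 = 70 = 2 · 5 · 7.
Divisors of 70: 1, 2, 5, 7, 10, 14, 35, 70.
Check 30^d mod 71 for each divisor in increasing order:
30^1 ≡ 30 (mod 71)
30^2 ≡ 48 (mod 71)
30^5 ≡ 37 (mod 71)
30^7 ≡ 1 (mod 71) ✓
Hence ord(30) = 7.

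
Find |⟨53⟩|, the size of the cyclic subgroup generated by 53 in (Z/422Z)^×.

By Lagrange's theorem, ord_422(53) divides φ(422) = φ(2)·φ(211) = 1·210 = 210 = 2 · 3 · 5 · 7.
Divisors of 210: 1, 2, 3, 5, 6, 7, 10, 14, 15, 21, 30, 35, 42, 70, 105, 210.
Compute 53^d (mod 422) for the divisors d until we hit 1:
53^1 ≡ 53 (mod 422)
53^2 ≡ 277 (mod 422)
53^3 ≡ 333 (mod 422)
53^5 ≡ 245 (mod 422)
53^6 ≡ 325 (mod 422)
53^7 ≡ 345 (mod 422)
53^10 ≡ 101 (mod 422)
53^14 ≡ 21 (mod 422)
53^15 ≡ 269 (mod 422)
53^21 ≡ 71 (mod 422)
53^30 ≡ 199 (mod 422)
53^35 ≡ 225 (mod 422)
53^42 ≡ 399 (mod 422)
53^70 ≡ 407 (mod 422)
53^105 ≡ 1 (mod 422) ✓
So ord_422(53) = 105.

105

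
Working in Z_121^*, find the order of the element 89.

By Lagrange's theorem, ord_121(89) divides φ(121) = φ(11^2) = 11·(11−1) = 110 = 2 · 5 · 11.
Divisors of 110: 1, 2, 5, 10, 11, 22, 55, 110.
Check 89^d mod 121 for each divisor in increasing order:
89^1 ≡ 89 (mod 121)
89^2 ≡ 56 (mod 121)
89^5 ≡ 78 (mod 121)
89^10 ≡ 34 (mod 121)
89^11 ≡ 1 (mod 121) ✓
So ord_121(89) = 11.

11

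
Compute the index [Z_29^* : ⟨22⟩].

2

By Lagrange's theorem, ord_29(22) divides φ(29) = 29 − 1 = 28 = 2^2 · 7.
Divisors of 28: 1, 2, 4, 7, 14, 28.
Test each divisor d:
22^1 ≡ 22 (mod 29)
22^2 ≡ 20 (mod 29)
22^4 ≡ 23 (mod 29)
22^7 ≡ 28 (mod 29)
22^14 ≡ 1 (mod 29) ✓
So ord_29(22) = 14, hence |⟨22⟩| = 14.
Index = |(Z/29Z)^×| / |⟨22⟩| = 28 / 14 = 2.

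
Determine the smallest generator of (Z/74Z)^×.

φ(74) = φ(2)·φ(37) = 1·36 = 36 = 2^2 · 3^2.
g is a primitive root iff g^(36/q) ≢ 1 (mod 74) for each prime q ∈ {2, 3}.
g = 2: gcd(2, 74) = 2 > 1, not a unit — skip.
g = 3: 3^18 ≡ 1 — hits 1, so not a primitive root.
g = 4: gcd(4, 74) = 2 > 1, not a unit — skip.
g = 5: 5^18 ≡ 73; 5^12 ≡ 47 — none is 1, so 5 is a primitive root.
The smallest primitive root modulo 74 is 5.

5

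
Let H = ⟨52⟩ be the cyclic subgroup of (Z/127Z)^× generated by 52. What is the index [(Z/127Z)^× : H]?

14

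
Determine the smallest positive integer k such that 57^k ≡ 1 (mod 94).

46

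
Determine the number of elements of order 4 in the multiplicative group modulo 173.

φ(173) = 173 − 1 = 172 = 2^2 · 43.
In a cyclic group of order 172, there are φ(d) elements of order d for each divisor d of 172, and zero for non-divisors.
4 = 2^2 divides 172, and φ(4) = 2.

2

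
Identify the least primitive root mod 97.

φ(97) = 97 − 1 = 96 = 2^5 · 3.
Test candidates g = 2, 3, … against the prime factors q ∈ {2, 3} of φ(97): g is a generator iff g^(96/q) ≢ 1 for every such q.
g = 2: 2^48 ≡ 1 — hits 1, so not a primitive root.
g = 3: 3^48 ≡ 1 — hits 1, so not a primitive root.
g = 4: 4^48 ≡ 1 — hits 1, so not a primitive root.
g = 5: 5^48 ≡ 96; 5^32 ≡ 35 — none is 1, so 5 is a primitive root.
So 5 is the smallest generator of (Z/97Z)^×.

5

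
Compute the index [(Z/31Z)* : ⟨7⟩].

ord(7) | φ(31) = 31 − 1 = 30 = 2 · 3 · 5.
Divisors of 30: 1, 2, 3, 5, 6, 10, 15, 30.
Check 7^d mod 31 for each divisor in increasing order:
7^1 ≡ 7 (mod 31)
7^2 ≡ 18 (mod 31)
7^3 ≡ 2 (mod 31)
7^5 ≡ 5 (mod 31)
7^6 ≡ 4 (mod 31)
7^10 ≡ 25 (mod 31)
7^15 ≡ 1 (mod 31) ✓
So ord_31(7) = 15, hence |⟨7⟩| = 15.
The index is φ(31) / ord(7) = 30 / 15 = 2.

2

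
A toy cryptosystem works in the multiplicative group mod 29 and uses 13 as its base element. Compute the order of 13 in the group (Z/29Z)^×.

By Lagrange's theorem, ord_29(13) divides φ(29) = 29 − 1 = 28 = 2^2 · 7.
Divisors of 28: 1, 2, 4, 7, 14, 28.
Test each divisor d:
13^1 ≡ 13 (mod 29)
13^2 ≡ 24 (mod 29)
13^4 ≡ 25 (mod 29)
13^7 ≡ 28 (mod 29)
13^14 ≡ 1 (mod 29) ✓
The smallest such exponent is 14, so the order of 13 is 14.

14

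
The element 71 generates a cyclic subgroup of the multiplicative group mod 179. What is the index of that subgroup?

Since 71 ∈ (Z/179Z)^×, its order divides φ(179) = 179 − 1 = 178 = 2 · 89.
Divisors of 178: 1, 2, 89, 178.
Compute 71^d (mod 179) for the divisors d until we hit 1:
71^1 ≡ 71 (mod 179)
71^2 ≡ 29 (mod 179)
71^89 ≡ 178 (mod 179)
71^178 ≡ 1 (mod 179) ✓
Thus |⟨71⟩| = ord(71) = 178.
[(Z/179Z)^× : ⟨71⟩] = 178/178 = 1.

1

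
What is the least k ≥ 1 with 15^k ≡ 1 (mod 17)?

Since 15 ∈ (Z/17Z)^×, its order divides φ(17) = 17 − 1 = 16 = 2^4.
Divisors of 16: 1, 2, 4, 8, 16.
Compute 15^d (mod 17) for the divisors d until we hit 1:
15^1 ≡ 15
15^2 ≡ 4
15^4 ≡ 16
15^8 ≡ 1
Hence ord(15) = 8.

8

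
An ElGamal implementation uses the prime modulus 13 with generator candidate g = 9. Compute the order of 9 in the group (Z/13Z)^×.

By Lagrange's theorem, ord_13(9) divides φ(13) = 13 − 1 = 12 = 2^2 · 3.
Divisors of 12: 1, 2, 3, 4, 6, 12.
Test each divisor d:
9^1 ≡ 9
9^2 ≡ 3
9^3 ≡ 1
The smallest such exponent is 3, so the order of 9 is 3.

3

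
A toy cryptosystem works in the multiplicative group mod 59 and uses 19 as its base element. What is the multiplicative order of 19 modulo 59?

29

The order of 19 must divide φ(59) = 59 − 1 = 58 = 2 · 29.
Divisors of 58: 1, 2, 29, 58.
Evaluate successive powers at the divisors of 58:
19^1 ≡ 19 (mod 59)
19^2 ≡ 7 (mod 59)
19^29 ≡ 1 (mod 59) ✓
The smallest such exponent is 29, so the order of 19 is 29.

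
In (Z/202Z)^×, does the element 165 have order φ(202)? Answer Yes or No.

φ(202) = φ(2)·φ(101) = 1·100 = 100 = 2^2 · 5^2.
An element g generates (Z/202Z)^× iff g^(100/q) ≢ 1 (mod 202) for each prime q ∈ {2, 5}.
165^50 ≡ 1 (mod 202)  [q = 2: ≡ 1 ✗]
165^20 ≡ 95 (mod 202)  [q = 5: ≢ 1 ✓]
The check at q = 2 fails, so 165 generates a proper subgroup.

No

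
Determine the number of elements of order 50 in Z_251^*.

20

φ(251) = 251 − 1 = 250 = 2 · 5^3.
In a cyclic group of order 250, there are φ(d) elements of order d for each divisor d of 250, and zero for non-divisors.
50 = 2 · 5^2 divides 250, and φ(50) = 20.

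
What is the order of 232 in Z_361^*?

171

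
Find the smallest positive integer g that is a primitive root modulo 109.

6

φ(109) = 109 − 1 = 108 = 2^2 · 3^3.
g is a primitive root iff g^(108/q) ≢ 1 (mod 109) for each prime q ∈ {2, 3}.
g = 2: 2^54 ≡ 108; 2^36 ≡ 1 — hits 1, so not a primitive root.
g = 3: 3^54 ≡ 1 — hits 1, so not a primitive root.
g = 4: 4^54 ≡ 1 — hits 1, so not a primitive root.
g = 5: 5^54 ≡ 1 — hits 1, so not a primitive root.
g = 6: 6^54 ≡ 108; 6^36 ≡ 63 — none is 1, so 6 is a primitive root.
So 6 is the smallest generator of (Z/109Z)^×.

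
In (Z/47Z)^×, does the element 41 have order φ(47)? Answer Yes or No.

φ(47) = 47 − 1 = 46 = 2 · 23.
An element g generates (Z/47Z)^× iff g^(46/q) ≢ 1 (mod 47) for each prime q ∈ {2, 23}.
41^23 ≡ 46 (mod 47)  [q = 2: ≢ 1 ✓]
41^2 ≡ 36 (mod 47)  [q = 23: ≢ 1 ✓]
None equal 1, so ord_47(41) = 46: 41 is a primitive root.

Yes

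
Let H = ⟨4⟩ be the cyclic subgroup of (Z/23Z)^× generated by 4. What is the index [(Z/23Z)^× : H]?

2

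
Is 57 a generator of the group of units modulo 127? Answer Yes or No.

Yes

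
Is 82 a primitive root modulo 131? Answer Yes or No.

φ(131) = 131 − 1 = 130 = 2 · 5 · 13.
Test 82^(130/q) mod 131 for each prime factor q of 130:
82^65 ≡ 130 (mod 131)  [q = 2: ≢ 1 ✓]
82^26 ≡ 58 (mod 131)  [q = 5: ≢ 1 ✓]
82^10 ≡ 112 (mod 131)  [q = 13: ≢ 1 ✓]
None equal 1, so ord_131(82) = 130: 82 is a primitive root.

Yes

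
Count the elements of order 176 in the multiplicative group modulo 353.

φ(353) = 353 − 1 = 352 = 2^5 · 11.
(Z/353Z)^× is cyclic (|G| = 352); a cyclic group of order m has exactly φ(d) elements of each order d | m, and none otherwise.
176 = 2^4 · 11 divides 352, and φ(176) = 80.

80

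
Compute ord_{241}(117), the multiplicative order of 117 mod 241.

80

Since 117 ∈ (Z/241Z)^×, its order divides φ(241) = 241 − 1 = 240 = 2^4 · 3 · 5.
Divisors of 240: 1, 2, 3, 4, 5, 6, 8, 10, 12, 15, 16, 20, 24, 30, 40, 48, 60, 80, 120, 240.
Evaluate successive powers at the divisors of 240:
117^1 ≡ 117 (mod 241)
117^2 ≡ 193 (mod 241)
117^3 ≡ 168 (mod 241)
117^4 ≡ 135 (mod 241)
117^5 ≡ 130 (mod 241)
117^6 ≡ 27 (mod 241)
117^8 ≡ 150 (mod 241)
117^10 ≡ 30 (mod 241)
117^12 ≡ 6 (mod 241)
117^15 ≡ 44 (mod 241)
117^16 ≡ 87 (mod 241)
117^20 ≡ 177 (mod 241)
117^24 ≡ 36 (mod 241)
117^30 ≡ 8 (mod 241)
117^40 ≡ 240 (mod 241)
117^48 ≡ 91 (mod 241)
117^60 ≡ 64 (mod 241)
117^80 ≡ 1 (mod 241) ✓
Hence ord(117) = 80.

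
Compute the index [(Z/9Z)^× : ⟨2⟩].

Since 2 ∈ (Z/9Z)^×, its order divides φ(9) = φ(3^2) = 3·(3−1) = 6 = 2 · 3.
Divisors of 6: 1, 2, 3, 6.
Compute 2^d (mod 9) for the divisors d until we hit 1:
2^1 ≡ 2 (mod 9)
2^2 ≡ 4 (mod 9)
2^3 ≡ 8 (mod 9)
2^6 ≡ 1 (mod 9) ✓
So ord_9(2) = 6, hence |⟨2⟩| = 6.
[(Z/9Z)^× : ⟨2⟩] = 6/6 = 1.

1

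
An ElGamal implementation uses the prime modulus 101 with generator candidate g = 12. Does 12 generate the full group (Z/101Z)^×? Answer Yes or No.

φ(101) = 101 − 1 = 100 = 2^2 · 5^2.
Test 12^(100/q) mod 101 for each prime factor q of 100:
12^50 ≡ 100 (mod 101)  [q = 2: ≢ 1 ✓]
12^20 ≡ 95 (mod 101)  [q = 5: ≢ 1 ✓]
None equal 1, so ord_101(12) = 100: 12 is a primitive root.

Yes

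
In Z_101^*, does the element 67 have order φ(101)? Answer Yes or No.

Yes

φ(101) = 101 − 1 = 100 = 2^2 · 5^2.
67 is a primitive root mod 101 iff 67^(φ(101)/q) ≢ 1 for every prime q | φ(101), i.e. q ∈ {2, 5}.
67^50 ≡ 100 (mod 101)  [q = 2: ≢ 1 ✓]
67^20 ≡ 95 (mod 101)  [q = 5: ≢ 1 ✓]
Every test exponent gives a nontrivial residue, hence 67 generates the full group.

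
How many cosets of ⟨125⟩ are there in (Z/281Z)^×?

2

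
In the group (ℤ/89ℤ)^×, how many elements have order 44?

φ(89) = 89 − 1 = 88 = 2^3 · 11.
Since (Z/89Z)^× is cyclic of order 88, the number of elements of order d is φ(d) when d | 88 and 0 otherwise.
44 = 2^2 · 11 divides 88, and φ(44) = 20.

20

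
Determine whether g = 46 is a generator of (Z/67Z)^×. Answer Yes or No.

φ(67) = 67 − 1 = 66 = 2 · 3 · 11.
Test 46^(66/q) mod 67 for each prime factor q of 66:
46^33 ≡ 66 (mod 67)  [q = 2: ≢ 1 ✓]
46^22 ≡ 29 (mod 67)  [q = 3: ≢ 1 ✓]
46^6 ≡ 24 (mod 67)  [q = 11: ≢ 1 ✓]
Every test exponent gives a nontrivial residue, hence 46 generates the full group.

Yes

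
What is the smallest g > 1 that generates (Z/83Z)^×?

2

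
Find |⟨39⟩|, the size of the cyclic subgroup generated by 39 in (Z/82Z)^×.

Since 39 ∈ (Z/82Z)^×, its order divides φ(82) = φ(2)·φ(41) = 1·40 = 40 = 2^3 · 5.
Divisors of 40: 1, 2, 4, 5, 8, 10, 20, 40.
Compute 39^d (mod 82) for the divisors d until we hit 1:
39^1 ≡ 39 (mod 82)
39^2 ≡ 45 (mod 82)
39^4 ≡ 57 (mod 82)
39^5 ≡ 9 (mod 82)
39^8 ≡ 51 (mod 82)
39^10 ≡ 81 (mod 82)
39^20 ≡ 1 (mod 82) ✓
Hence ord(39) = 20.

20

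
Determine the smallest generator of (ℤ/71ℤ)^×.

φ(71) = 71 − 1 = 70 = 2 · 5 · 7.
g is a primitive root iff g^(70/q) ≢ 1 (mod 71) for each prime q ∈ {2, 5, 7}.
g = 2: 2^35 ≡ 1 — hits 1, so not a primitive root.
g = 3: 3^35 ≡ 1 — hits 1, so not a primitive root.
g = 4: 4^35 ≡ 1 — hits 1, so not a primitive root.
g = 5: 5^35 ≡ 1 — hits 1, so not a primitive root.
g = 6: 6^35 ≡ 1 — hits 1, so not a primitive root.
g = 7: 7^35 ≡ 70; 7^14 ≡ 54; 7^10 ≡ 45 — none is 1, so 7 is a primitive root.
Hence the least primitive root of 71 is 7.

7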